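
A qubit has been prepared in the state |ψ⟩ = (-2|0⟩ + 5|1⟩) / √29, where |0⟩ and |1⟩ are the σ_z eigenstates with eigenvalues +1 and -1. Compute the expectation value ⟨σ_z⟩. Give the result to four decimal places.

⟨σ_z⟩ = |a|² - |b|² divided by |a|²+|b|², with a, b the |0⟩, |1⟩ amplitudes.
= (4 - 25)/29 = -21/29.

-0.7241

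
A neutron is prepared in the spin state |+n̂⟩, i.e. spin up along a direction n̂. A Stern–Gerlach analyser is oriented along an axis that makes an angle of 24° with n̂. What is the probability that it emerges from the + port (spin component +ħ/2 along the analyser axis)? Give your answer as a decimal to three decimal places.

0.957

For spin-½, the probability of finding spin-up along an axis at angle θ to the initial spin direction is cos²(θ/2); spin-down is sin²(θ/2).
θ = 24°, so P = cos²(12°) ≈ 0.957.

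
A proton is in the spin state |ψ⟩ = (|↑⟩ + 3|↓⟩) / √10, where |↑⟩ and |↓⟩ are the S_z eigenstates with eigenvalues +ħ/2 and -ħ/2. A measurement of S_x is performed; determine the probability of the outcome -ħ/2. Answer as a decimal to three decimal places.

0.200

|-x⟩ = (|↑⟩ - |↓⟩)/√2, so ⟨-x|ψ⟩ = (-2) / (√2·√10).
P = |-2|² / 20 = 4/20.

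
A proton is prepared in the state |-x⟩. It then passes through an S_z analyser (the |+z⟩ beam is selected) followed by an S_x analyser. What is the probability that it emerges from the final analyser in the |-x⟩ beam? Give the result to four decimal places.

First analyser (S_z): from |-x⟩, P(|+z⟩) = 1/2.
After stage 1 the state is |+z⟩; P(|-x⟩) = |⟨-x|+z⟩|² = 1/2.
Joint probability = 1/2 × 1/2 = 0.2500.

0.2500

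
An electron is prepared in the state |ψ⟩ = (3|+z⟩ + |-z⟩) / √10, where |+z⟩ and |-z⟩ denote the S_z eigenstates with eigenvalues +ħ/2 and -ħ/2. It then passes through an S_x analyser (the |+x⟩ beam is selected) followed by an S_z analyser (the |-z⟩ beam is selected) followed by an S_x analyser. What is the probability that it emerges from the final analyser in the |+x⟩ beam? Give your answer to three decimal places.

First analyser (S_x): P(|+x⟩) = |⟨+x|ψ⟩|² = 16/20.
After stage 1 the state is |+x⟩; P(|-z⟩) = |⟨-z|+x⟩|² = 1/2.
After stage 2 the state is |-z⟩; P(|+x⟩) = |⟨+x|-z⟩|² = 1/2.
Joint probability = 16/20 × 1/2 × 1/2 = 0.200.

0.200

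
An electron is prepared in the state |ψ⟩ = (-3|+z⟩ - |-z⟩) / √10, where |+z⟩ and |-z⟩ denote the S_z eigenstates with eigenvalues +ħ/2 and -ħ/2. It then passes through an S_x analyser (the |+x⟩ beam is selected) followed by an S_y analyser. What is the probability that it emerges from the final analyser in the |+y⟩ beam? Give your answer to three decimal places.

First analyser (S_x): P(|+x⟩) = |⟨+x|ψ⟩|² = 16/20.
After stage 1 the state is |+x⟩; P(|+y⟩) = |⟨+y|+x⟩|² = 1/2.
Joint probability = 16/20 × 1/2 = 0.400.

0.400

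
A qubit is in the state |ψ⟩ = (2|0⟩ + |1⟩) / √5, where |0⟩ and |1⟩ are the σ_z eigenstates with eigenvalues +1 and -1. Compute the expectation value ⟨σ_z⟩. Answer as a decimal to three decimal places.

0.600

⟨σ_z⟩ = |a|² - |b|² divided by |a|²+|b|², with a, b the |0⟩, |1⟩ amplitudes.
= (4 - 1)/5 = 3/5.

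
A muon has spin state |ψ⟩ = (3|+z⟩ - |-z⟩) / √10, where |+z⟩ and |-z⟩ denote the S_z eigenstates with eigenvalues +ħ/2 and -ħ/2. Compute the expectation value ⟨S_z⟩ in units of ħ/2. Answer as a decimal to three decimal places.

0.800

⟨σ_z⟩ = |a|² - |b|² divided by |a|²+|b|², with a, b the |+z⟩, |-z⟩ amplitudes.
= (9 - 1)/10 = 8/10.
⟨S_z⟩ = (ħ/2)·⟨σ_z⟩.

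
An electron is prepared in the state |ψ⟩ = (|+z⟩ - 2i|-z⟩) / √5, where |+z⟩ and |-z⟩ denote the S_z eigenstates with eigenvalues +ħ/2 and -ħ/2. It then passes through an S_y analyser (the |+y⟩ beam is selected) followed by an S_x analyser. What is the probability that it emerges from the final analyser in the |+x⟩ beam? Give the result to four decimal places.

First analyser (S_y): P(|+y⟩) = |⟨+y|ψ⟩|² = 1/10.
After stage 1 the state is |+y⟩; P(|+x⟩) = |⟨+x|+y⟩|² = 1/2.
Joint probability = 1/10 × 1/2 = 0.0500.

0.0500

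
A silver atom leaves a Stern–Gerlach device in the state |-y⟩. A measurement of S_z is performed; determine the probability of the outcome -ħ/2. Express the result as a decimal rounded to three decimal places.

0.500

In the S_z basis, |-y⟩ = (|↑⟩ - i|↓⟩)/√2 and |-z⟩ = |↓⟩.
|⟨-z|-y⟩|² = 1/2.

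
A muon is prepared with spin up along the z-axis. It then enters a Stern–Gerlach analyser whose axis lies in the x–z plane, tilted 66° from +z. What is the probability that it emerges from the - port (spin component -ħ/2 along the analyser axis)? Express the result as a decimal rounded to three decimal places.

0.297

For spin-½, the probability of finding spin-up along an axis at angle θ to the initial spin direction is cos²(θ/2); spin-down is sin²(θ/2).
θ = 66°, so P = sin²(33°) ≈ 0.297.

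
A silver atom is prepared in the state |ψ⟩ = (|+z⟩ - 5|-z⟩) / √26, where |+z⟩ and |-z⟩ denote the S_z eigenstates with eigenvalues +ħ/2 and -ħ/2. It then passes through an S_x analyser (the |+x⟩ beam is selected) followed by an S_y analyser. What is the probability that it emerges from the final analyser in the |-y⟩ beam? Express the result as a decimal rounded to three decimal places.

First analyser (S_x): P(|+x⟩) = |⟨+x|ψ⟩|² = 16/52.
After stage 1 the state is |+x⟩; P(|-y⟩) = |⟨-y|+x⟩|² = 1/2.
Joint probability = 16/52 × 1/2 = 0.154.

0.154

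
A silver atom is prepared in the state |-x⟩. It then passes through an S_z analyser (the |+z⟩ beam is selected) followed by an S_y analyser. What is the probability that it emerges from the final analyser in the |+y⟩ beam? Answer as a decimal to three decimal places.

First analyser (S_z): from |-x⟩, P(|+z⟩) = 1/2.
After stage 1 the state is |+z⟩; P(|+y⟩) = |⟨+y|+z⟩|² = 1/2.
Joint probability = 1/2 × 1/2 = 0.250.

0.250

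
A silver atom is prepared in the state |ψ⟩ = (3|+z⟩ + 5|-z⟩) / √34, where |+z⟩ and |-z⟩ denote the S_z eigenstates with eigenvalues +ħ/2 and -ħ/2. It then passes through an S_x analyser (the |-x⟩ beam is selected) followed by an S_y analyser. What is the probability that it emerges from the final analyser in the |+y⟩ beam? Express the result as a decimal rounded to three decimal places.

0.029

First analyser (S_x): P(|-x⟩) = |⟨-x|ψ⟩|² = 4/68.
After stage 1 the state is |-x⟩; P(|+y⟩) = |⟨+y|-x⟩|² = 1/2.
Joint probability = 4/68 × 1/2 = 0.029.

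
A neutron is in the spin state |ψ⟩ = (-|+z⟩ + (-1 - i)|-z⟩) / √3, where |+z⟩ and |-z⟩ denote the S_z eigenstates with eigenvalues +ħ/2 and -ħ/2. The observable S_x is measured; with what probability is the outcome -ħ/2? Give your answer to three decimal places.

|-x⟩ = (|+z⟩ - |-z⟩)/√2, so ⟨-x|ψ⟩ = (i) / (√2·√3).
P = |i|² / 6 = 1/6.

0.167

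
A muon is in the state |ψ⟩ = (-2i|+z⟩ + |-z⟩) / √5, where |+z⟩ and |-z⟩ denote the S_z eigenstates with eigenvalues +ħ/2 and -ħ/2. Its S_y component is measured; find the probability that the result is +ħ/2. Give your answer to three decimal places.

|+y⟩ = (|+z⟩ + i|-z⟩)/√2, so ⟨+y|ψ⟩ = (-3i) / (√2·√5).
P = |-3i|² / 10 = 9/10.

0.900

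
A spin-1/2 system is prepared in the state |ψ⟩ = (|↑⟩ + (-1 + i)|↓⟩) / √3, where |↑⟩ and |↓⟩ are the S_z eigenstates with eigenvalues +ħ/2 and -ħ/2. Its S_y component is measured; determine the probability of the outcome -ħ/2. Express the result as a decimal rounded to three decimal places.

|-y⟩ = (|↑⟩ - i|↓⟩)/√2, so ⟨-y|ψ⟩ = (-i) / (√2·√3).
P = |-i|² / 6 = 1/6.

0.167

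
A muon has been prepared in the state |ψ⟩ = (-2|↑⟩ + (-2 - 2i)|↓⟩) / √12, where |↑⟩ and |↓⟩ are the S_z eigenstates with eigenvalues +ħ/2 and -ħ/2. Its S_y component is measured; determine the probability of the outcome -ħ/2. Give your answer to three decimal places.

|-y⟩ = (|↑⟩ - i|↓⟩)/√2, so ⟨-y|ψ⟩ = (-2i) / (√2·√12).
P = |-2i|² / 24 = 4/24.

0.167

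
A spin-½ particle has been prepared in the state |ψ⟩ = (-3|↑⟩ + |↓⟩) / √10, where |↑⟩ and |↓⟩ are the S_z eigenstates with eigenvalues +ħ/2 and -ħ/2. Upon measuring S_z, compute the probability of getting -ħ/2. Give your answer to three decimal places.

0.100

The -ħ/2 outcome corresponds to |↓⟩. Its amplitude in |ψ⟩ is 1/√10.
P = |1|² / 10 = 1/10.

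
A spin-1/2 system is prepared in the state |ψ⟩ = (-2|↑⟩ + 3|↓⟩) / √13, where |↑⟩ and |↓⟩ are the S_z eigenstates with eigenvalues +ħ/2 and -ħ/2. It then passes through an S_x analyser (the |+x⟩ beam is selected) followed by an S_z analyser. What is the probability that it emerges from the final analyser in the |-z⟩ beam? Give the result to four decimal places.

First analyser (S_x): P(|+x⟩) = |⟨+x|ψ⟩|² = 1/26.
After stage 1 the state is |+x⟩; P(|-z⟩) = |⟨-z|+x⟩|² = 1/2.
Joint probability = 1/26 × 1/2 = 0.0192.

0.0192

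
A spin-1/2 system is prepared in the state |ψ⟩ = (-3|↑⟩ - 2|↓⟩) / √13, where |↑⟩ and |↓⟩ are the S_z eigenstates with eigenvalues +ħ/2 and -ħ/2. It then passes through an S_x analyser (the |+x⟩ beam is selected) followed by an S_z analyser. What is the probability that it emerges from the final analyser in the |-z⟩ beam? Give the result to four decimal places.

First analyser (S_x): P(|+x⟩) = |⟨+x|ψ⟩|² = 25/26.
After stage 1 the state is |+x⟩; P(|-z⟩) = |⟨-z|+x⟩|² = 1/2.
Joint probability = 25/26 × 1/2 = 0.4808.

0.4808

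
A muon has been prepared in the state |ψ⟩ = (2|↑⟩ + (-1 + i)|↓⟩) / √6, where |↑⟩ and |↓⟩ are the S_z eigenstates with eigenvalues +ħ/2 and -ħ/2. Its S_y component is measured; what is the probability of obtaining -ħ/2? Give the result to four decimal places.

|-y⟩ = (|↑⟩ - i|↓⟩)/√2, so ⟨-y|ψ⟩ = (1 - i) / (√2·√6).
P = |1 - i|² / 12 = 2/12.

0.1667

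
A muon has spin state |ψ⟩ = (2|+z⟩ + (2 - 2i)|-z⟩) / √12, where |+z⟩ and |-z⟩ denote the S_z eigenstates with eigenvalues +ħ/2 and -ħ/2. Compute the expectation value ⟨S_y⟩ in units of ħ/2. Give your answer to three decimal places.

⟨σ_y⟩ = 2 Im(a* b)/(|a|²+|b|²) with a = 2, b = (2 - 2i).
a* b = (4 - 4i), so ⟨σ_y⟩ = -8/12.
⟨S_y⟩ = (ħ/2)·⟨σ_y⟩.

-0.667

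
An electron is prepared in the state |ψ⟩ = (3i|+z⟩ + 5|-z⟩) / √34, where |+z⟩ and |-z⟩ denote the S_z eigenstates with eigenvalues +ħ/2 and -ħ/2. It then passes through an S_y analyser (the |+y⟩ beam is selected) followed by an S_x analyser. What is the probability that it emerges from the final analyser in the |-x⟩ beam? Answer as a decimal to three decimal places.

First analyser (S_y): P(|+y⟩) = |⟨+y|ψ⟩|² = 4/68.
After stage 1 the state is |+y⟩; P(|-x⟩) = |⟨-x|+y⟩|² = 1/2.
Joint probability = 4/68 × 1/2 = 0.029.

0.029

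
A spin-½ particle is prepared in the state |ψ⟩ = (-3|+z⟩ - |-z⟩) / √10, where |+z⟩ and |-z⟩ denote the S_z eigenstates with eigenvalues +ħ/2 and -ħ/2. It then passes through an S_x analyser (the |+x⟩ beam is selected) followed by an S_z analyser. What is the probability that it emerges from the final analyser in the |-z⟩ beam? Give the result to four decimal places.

0.4000

First analyser (S_x): P(|+x⟩) = |⟨+x|ψ⟩|² = 16/20.
After stage 1 the state is |+x⟩; P(|-z⟩) = |⟨-z|+x⟩|² = 1/2.
Joint probability = 16/20 × 1/2 = 0.4000.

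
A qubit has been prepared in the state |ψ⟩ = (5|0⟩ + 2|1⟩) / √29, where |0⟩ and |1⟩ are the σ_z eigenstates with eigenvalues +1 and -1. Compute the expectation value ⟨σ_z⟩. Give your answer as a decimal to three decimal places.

0.724

⟨σ_z⟩ = |a|² - |b|² divided by |a|²+|b|², with a, b the |0⟩, |1⟩ amplitudes.
= (25 - 4)/29 = 21/29.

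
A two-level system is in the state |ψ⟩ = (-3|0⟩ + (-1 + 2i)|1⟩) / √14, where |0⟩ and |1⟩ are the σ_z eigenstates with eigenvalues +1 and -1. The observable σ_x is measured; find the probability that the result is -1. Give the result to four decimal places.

|-x⟩ = (|0⟩ - |1⟩)/√2, so ⟨-x|ψ⟩ = (-2 - 2i) / (√2·√14).
P = |-2 - 2i|² / 28 = 8/28.

0.2857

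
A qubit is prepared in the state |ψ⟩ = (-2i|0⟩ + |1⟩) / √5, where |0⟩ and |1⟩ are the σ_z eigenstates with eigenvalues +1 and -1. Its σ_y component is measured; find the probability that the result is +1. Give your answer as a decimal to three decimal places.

|+y⟩ = (|0⟩ + i|1⟩)/√2, so ⟨+y|ψ⟩ = (-3i) / (√2·√5).
P = |-3i|² / 10 = 9/10.

0.900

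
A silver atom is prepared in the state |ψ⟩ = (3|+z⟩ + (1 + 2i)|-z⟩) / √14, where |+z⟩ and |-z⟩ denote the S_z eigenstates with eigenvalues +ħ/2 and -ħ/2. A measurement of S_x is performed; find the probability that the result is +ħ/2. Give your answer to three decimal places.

0.714

|+x⟩ = (|+z⟩ + |-z⟩)/√2, so ⟨+x|ψ⟩ = (4 + 2i) / (√2·√14).
P = |4 + 2i|² / 28 = 20/28.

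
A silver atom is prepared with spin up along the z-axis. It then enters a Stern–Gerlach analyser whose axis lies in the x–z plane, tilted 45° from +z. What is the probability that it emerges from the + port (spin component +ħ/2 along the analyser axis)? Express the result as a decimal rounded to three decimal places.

0.854

For spin-½, the probability of finding spin-up along an axis at angle θ to the initial spin direction is cos²(θ/2); spin-down is sin²(θ/2).
θ = 45°, so P = cos²(22.5°) ≈ 0.854.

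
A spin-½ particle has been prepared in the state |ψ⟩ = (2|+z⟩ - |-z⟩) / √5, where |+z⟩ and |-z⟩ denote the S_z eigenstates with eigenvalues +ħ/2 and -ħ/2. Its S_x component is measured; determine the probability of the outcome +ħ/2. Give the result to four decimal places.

0.1000

|+x⟩ = (|+z⟩ + |-z⟩)/√2, so ⟨+x|ψ⟩ = (1) / (√2·√5).
P = |1|² / 10 = 1/10.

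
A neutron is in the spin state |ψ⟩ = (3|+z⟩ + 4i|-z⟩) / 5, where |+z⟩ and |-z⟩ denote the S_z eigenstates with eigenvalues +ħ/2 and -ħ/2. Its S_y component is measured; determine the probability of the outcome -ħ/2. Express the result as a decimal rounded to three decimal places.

|-y⟩ = (|+z⟩ - i|-z⟩)/√2, so ⟨-y|ψ⟩ = (-1) / (√2·5).
P = |-1|² / 50 = 1/50.

0.020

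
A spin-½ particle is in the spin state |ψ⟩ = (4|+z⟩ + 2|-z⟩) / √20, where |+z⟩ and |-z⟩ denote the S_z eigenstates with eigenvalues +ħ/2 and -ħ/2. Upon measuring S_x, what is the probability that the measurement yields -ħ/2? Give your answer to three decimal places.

|-x⟩ = (|+z⟩ - |-z⟩)/√2, so ⟨-x|ψ⟩ = (2) / (√2·√20).
P = |2|² / 40 = 4/40.

0.100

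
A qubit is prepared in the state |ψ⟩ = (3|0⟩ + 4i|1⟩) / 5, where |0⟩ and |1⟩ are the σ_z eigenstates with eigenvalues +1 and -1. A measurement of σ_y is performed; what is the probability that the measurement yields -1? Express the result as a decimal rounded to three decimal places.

|-y⟩ = (|0⟩ - i|1⟩)/√2, so ⟨-y|ψ⟩ = (-1) / (√2·5).
P = |-1|² / 50 = 1/50.

0.020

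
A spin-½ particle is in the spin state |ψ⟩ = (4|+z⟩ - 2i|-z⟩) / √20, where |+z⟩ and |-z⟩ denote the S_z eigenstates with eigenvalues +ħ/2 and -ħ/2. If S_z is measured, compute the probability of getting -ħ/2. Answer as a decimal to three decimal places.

0.200

The -ħ/2 outcome corresponds to |-z⟩. Its amplitude in |ψ⟩ is -2i/√20.
P = |-2i|² / 20 = 4/20.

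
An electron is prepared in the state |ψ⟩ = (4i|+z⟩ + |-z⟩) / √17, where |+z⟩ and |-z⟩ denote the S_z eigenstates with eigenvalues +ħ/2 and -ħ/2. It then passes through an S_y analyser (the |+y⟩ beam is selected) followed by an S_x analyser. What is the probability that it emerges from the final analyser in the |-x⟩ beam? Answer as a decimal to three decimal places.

0.132

First analyser (S_y): P(|+y⟩) = |⟨+y|ψ⟩|² = 9/34.
After stage 1 the state is |+y⟩; P(|-x⟩) = |⟨-x|+y⟩|² = 1/2.
Joint probability = 9/34 × 1/2 = 0.132.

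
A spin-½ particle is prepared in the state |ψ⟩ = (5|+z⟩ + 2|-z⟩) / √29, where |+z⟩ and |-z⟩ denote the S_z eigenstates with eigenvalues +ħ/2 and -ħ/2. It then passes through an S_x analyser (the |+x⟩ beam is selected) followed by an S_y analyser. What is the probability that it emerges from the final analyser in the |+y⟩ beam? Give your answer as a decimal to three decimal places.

First analyser (S_x): P(|+x⟩) = |⟨+x|ψ⟩|² = 49/58.
After stage 1 the state is |+x⟩; P(|+y⟩) = |⟨+y|+x⟩|² = 1/2.
Joint probability = 49/58 × 1/2 = 0.422.

0.422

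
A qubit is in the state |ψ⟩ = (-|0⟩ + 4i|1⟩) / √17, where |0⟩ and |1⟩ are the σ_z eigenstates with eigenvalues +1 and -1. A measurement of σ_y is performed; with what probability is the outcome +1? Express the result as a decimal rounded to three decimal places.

0.265

|+y⟩ = (|0⟩ + i|1⟩)/√2, so ⟨+y|ψ⟩ = (3) / (√2·√17).
P = |3|² / 34 = 9/34.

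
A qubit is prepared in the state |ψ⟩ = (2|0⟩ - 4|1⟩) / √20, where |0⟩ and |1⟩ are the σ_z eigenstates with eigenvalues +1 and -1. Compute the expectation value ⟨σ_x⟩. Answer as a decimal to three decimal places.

-0.800

⟨σ_x⟩ = 2 Re(a* b)/(|a|²+|b|²) with a = 2, b = -4.
a* b = -8, so ⟨σ_x⟩ = -16/20.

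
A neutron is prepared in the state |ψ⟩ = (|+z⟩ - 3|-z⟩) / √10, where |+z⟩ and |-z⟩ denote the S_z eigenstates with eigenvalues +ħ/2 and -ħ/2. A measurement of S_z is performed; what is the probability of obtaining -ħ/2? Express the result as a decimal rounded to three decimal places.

0.900

The -ħ/2 outcome corresponds to |-z⟩. Its amplitude in |ψ⟩ is -3/√10.
P = |-3|² / 10 = 9/10.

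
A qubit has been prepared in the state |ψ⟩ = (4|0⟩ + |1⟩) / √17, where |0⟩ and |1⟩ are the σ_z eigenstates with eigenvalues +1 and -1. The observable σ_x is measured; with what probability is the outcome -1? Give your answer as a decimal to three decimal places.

0.265

|-x⟩ = (|0⟩ - |1⟩)/√2, so ⟨-x|ψ⟩ = (3) / (√2·√17).
P = |3|² / 34 = 9/34.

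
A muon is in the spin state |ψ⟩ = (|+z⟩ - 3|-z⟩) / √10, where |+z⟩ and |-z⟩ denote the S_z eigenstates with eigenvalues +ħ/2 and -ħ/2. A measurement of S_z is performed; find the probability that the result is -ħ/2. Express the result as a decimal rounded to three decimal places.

0.900

The -ħ/2 outcome corresponds to |-z⟩. Its amplitude in |ψ⟩ is -3/√10.
P = |-3|² / 10 = 9/10.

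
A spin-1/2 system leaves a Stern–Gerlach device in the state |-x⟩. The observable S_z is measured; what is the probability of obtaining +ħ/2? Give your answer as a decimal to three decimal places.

0.500

In the S_z basis, |-x⟩ = (|+z⟩ - |-z⟩)/√2 and |+z⟩ = |+z⟩.
|⟨+z|-x⟩|² = 1/2.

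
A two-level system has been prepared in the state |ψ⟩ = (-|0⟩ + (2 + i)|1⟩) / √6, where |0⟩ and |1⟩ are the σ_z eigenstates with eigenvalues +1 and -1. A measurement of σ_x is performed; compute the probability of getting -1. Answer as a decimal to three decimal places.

|-x⟩ = (|0⟩ - |1⟩)/√2, so ⟨-x|ψ⟩ = (-3 - i) / (√2·√6).
P = |-3 - i|² / 12 = 10/12.

0.833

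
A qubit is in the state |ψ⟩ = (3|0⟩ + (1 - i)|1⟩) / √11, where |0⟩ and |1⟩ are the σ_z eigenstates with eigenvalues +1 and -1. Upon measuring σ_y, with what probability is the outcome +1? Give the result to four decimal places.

|+y⟩ = (|0⟩ + i|1⟩)/√2, so ⟨+y|ψ⟩ = (2 - i) / (√2·√11).
P = |2 - i|² / 22 = 5/22.

0.2273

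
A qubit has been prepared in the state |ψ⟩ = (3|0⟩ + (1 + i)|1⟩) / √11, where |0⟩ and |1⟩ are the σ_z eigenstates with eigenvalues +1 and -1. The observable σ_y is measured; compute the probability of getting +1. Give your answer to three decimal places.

0.773

|+y⟩ = (|0⟩ + i|1⟩)/√2, so ⟨+y|ψ⟩ = (4 - i) / (√2·√11).
P = |4 - i|² / 22 = 17/22.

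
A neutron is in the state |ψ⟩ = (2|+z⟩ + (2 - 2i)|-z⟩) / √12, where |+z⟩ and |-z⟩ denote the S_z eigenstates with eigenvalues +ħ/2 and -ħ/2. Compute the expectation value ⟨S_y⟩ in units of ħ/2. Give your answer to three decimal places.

-0.667

⟨σ_y⟩ = 2 Im(a* b)/(|a|²+|b|²) with a = 2, b = (2 - 2i).
a* b = (4 - 4i), so ⟨σ_y⟩ = -8/12.
⟨S_y⟩ = (ħ/2)·⟨σ_y⟩.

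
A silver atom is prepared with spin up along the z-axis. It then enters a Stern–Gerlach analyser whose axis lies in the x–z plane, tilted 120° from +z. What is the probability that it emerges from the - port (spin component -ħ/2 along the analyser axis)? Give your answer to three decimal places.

For spin-½, the probability of finding spin-up along an axis at angle θ to the initial spin direction is cos²(θ/2); spin-down is sin²(θ/2).
θ = 120°, so P = sin²(60°) ≈ 0.750.

0.750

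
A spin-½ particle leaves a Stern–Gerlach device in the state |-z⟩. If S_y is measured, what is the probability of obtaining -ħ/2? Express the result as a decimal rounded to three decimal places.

0.500

In the S_z basis, |-z⟩ = |↓⟩ and |-y⟩ = (|↑⟩ - i|↓⟩)/√2.
|⟨-y|-z⟩|² = 1/2.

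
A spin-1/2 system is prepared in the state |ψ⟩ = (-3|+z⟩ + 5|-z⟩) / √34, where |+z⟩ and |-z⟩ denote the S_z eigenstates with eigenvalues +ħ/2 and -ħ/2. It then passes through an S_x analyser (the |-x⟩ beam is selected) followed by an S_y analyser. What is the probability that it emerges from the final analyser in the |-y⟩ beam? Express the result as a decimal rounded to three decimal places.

0.471

First analyser (S_x): P(|-x⟩) = |⟨-x|ψ⟩|² = 64/68.
After stage 1 the state is |-x⟩; P(|-y⟩) = |⟨-y|-x⟩|² = 1/2.
Joint probability = 64/68 × 1/2 = 0.471.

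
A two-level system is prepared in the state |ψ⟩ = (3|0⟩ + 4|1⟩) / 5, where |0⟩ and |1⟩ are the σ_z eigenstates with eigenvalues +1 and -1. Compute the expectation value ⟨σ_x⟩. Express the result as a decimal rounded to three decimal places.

0.960

⟨σ_x⟩ = 2 Re(a* b)/(|a|²+|b|²) with a = 3, b = 4.
a* b = 12, so ⟨σ_x⟩ = 24/25.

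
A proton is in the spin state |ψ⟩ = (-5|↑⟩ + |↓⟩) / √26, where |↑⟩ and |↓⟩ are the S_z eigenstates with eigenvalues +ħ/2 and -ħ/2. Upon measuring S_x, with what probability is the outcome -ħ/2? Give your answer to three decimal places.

|-x⟩ = (|↑⟩ - |↓⟩)/√2, so ⟨-x|ψ⟩ = (-6) / (√2·√26).
P = |-6|² / 52 = 36/52.

0.692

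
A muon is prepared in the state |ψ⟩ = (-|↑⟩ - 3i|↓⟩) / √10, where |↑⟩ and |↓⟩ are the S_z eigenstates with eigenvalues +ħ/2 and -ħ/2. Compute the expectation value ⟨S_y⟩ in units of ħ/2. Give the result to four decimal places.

0.6000

⟨σ_y⟩ = 2 Im(a* b)/(|a|²+|b|²) with a = -1, b = -3i.
a* b = 3i, so ⟨σ_y⟩ = 6/10.
⟨S_y⟩ = (ħ/2)·⟨σ_y⟩.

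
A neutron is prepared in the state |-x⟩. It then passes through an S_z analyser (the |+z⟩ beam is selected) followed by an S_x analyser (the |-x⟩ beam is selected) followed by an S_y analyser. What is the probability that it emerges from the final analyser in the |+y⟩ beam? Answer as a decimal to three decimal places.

0.125

First analyser (S_z): from |-x⟩, P(|+z⟩) = 1/2.
After stage 1 the state is |+z⟩; P(|-x⟩) = |⟨-x|+z⟩|² = 1/2.
After stage 2 the state is |-x⟩; P(|+y⟩) = |⟨+y|-x⟩|² = 1/2.
Joint probability = 1/2 × 1/2 × 1/2 = 0.125.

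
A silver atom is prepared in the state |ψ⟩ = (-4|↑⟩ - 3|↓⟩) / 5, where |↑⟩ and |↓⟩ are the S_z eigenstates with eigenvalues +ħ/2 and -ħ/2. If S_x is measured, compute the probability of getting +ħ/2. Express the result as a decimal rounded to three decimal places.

0.980

|+x⟩ = (|↑⟩ + |↓⟩)/√2, so ⟨+x|ψ⟩ = (-7) / (√2·5).
P = |-7|² / 50 = 49/50.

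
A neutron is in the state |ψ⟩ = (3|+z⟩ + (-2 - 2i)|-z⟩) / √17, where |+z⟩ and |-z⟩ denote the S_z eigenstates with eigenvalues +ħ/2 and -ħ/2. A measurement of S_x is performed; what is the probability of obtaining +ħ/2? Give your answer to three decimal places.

|+x⟩ = (|+z⟩ + |-z⟩)/√2, so ⟨+x|ψ⟩ = (1 - 2i) / (√2·√17).
P = |1 - 2i|² / 34 = 5/34.

0.147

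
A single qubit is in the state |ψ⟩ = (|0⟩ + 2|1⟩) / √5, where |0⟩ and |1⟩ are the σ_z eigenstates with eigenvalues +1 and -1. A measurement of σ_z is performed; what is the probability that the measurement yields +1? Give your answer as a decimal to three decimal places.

0.200

The +1 outcome corresponds to |0⟩. Its amplitude in |ψ⟩ is 1/√5.
P = |1|² / 5 = 1/5.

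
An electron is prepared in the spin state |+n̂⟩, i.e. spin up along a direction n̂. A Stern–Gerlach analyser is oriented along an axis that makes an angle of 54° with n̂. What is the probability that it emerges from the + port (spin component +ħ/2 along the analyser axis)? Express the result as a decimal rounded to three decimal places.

0.794

For spin-½, the probability of finding spin-up along an axis at angle θ to the initial spin direction is cos²(θ/2); spin-down is sin²(θ/2).
θ = 54°, so P = cos²(27°) ≈ 0.794.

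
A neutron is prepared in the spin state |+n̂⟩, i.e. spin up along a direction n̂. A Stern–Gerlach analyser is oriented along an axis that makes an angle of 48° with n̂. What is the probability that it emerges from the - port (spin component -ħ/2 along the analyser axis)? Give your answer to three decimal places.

0.165

For spin-½, the probability of finding spin-up along an axis at angle θ to the initial spin direction is cos²(θ/2); spin-down is sin²(θ/2).
θ = 48°, so P = sin²(24°) ≈ 0.165.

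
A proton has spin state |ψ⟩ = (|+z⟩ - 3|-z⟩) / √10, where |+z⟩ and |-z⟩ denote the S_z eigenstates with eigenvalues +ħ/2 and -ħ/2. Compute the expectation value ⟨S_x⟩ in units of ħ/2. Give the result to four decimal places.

⟨σ_x⟩ = 2 Re(a* b)/(|a|²+|b|²) with a = 1, b = -3.
a* b = -3, so ⟨σ_x⟩ = -6/10.
⟨S_x⟩ = (ħ/2)·⟨σ_x⟩.

-0.6000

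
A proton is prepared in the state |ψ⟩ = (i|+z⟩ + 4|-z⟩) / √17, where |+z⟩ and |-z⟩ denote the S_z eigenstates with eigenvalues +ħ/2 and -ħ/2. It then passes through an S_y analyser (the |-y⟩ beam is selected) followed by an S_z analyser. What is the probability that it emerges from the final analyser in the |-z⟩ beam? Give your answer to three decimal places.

0.368

First analyser (S_y): P(|-y⟩) = |⟨-y|ψ⟩|² = 25/34.
After stage 1 the state is |-y⟩; P(|-z⟩) = |⟨-z|-y⟩|² = 1/2.
Joint probability = 25/34 × 1/2 = 0.368.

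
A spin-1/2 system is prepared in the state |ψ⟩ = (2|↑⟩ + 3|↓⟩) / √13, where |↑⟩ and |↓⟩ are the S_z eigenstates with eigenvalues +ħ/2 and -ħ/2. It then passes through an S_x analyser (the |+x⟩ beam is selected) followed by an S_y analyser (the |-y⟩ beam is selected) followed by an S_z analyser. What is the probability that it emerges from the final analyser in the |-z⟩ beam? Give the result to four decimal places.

0.2404

First analyser (S_x): P(|+x⟩) = |⟨+x|ψ⟩|² = 25/26.
After stage 1 the state is |+x⟩; P(|-y⟩) = |⟨-y|+x⟩|² = 1/2.
After stage 2 the state is |-y⟩; P(|-z⟩) = |⟨-z|-y⟩|² = 1/2.
Joint probability = 25/26 × 1/2 × 1/2 = 0.2404.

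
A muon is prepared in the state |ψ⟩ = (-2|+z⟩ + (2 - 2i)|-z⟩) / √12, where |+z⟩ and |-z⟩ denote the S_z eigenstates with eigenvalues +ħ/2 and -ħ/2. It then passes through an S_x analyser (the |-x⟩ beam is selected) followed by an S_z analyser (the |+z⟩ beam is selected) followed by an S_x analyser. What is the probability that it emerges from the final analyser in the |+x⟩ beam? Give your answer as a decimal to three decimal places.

0.208

First analyser (S_x): P(|-x⟩) = |⟨-x|ψ⟩|² = 20/24.
After stage 1 the state is |-x⟩; P(|+z⟩) = |⟨+z|-x⟩|² = 1/2.
After stage 2 the state is |+z⟩; P(|+x⟩) = |⟨+x|+z⟩|² = 1/2.
Joint probability = 20/24 × 1/2 × 1/2 = 0.208.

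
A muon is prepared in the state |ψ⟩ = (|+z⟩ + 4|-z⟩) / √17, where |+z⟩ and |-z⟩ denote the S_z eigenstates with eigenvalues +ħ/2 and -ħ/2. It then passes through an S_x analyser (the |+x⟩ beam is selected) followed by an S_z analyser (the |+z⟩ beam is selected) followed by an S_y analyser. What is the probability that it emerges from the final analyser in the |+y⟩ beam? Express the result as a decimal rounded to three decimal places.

0.184

First analyser (S_x): P(|+x⟩) = |⟨+x|ψ⟩|² = 25/34.
After stage 1 the state is |+x⟩; P(|+z⟩) = |⟨+z|+x⟩|² = 1/2.
After stage 2 the state is |+z⟩; P(|+y⟩) = |⟨+y|+z⟩|² = 1/2.
Joint probability = 25/34 × 1/2 × 1/2 = 0.184.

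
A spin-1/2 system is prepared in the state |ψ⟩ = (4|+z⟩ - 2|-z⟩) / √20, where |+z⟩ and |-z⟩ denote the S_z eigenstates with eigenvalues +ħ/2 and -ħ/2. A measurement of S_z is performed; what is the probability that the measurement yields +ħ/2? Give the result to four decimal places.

0.8000

The +ħ/2 outcome corresponds to |+z⟩. Its amplitude in |ψ⟩ is 4/√20.
P = |4|² / 20 = 16/20.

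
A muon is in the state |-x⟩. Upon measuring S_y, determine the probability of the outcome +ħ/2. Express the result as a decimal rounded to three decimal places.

0.500

In the S_z basis, |-x⟩ = (|+z⟩ - |-z⟩)/√2 and |+y⟩ = (|+z⟩ + i|-z⟩)/√2.
|⟨+y|-x⟩|² = 1/2.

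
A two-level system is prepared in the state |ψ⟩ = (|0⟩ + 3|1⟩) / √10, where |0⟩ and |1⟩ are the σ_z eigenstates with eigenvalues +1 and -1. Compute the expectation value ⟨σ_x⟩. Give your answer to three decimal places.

⟨σ_x⟩ = 2 Re(a* b)/(|a|²+|b|²) with a = 1, b = 3.
a* b = 3, so ⟨σ_x⟩ = 6/10.

0.600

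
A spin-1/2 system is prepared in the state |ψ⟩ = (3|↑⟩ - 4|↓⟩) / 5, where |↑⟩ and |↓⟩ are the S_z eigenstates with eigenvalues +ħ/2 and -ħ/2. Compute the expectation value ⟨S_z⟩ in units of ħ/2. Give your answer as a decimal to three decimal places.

⟨σ_z⟩ = |a|² - |b|² divided by |a|²+|b|², with a, b the |↑⟩, |↓⟩ amplitudes.
= (9 - 16)/25 = -7/25.
⟨S_z⟩ = (ħ/2)·⟨σ_z⟩.

-0.280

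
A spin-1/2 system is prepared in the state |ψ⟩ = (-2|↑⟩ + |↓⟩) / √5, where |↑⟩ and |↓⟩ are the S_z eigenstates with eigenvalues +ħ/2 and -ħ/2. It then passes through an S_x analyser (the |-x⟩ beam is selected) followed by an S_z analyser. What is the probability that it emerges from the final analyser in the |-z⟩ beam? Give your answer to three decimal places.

0.450

First analyser (S_x): P(|-x⟩) = |⟨-x|ψ⟩|² = 9/10.
After stage 1 the state is |-x⟩; P(|-z⟩) = |⟨-z|-x⟩|² = 1/2.
Joint probability = 9/10 × 1/2 = 0.450.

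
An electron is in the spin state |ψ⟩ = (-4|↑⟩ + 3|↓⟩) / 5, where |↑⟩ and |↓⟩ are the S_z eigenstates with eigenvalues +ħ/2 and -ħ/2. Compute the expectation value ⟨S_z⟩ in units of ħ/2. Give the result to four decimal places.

0.2800

⟨σ_z⟩ = |a|² - |b|² divided by |a|²+|b|², with a, b the |↑⟩, |↓⟩ amplitudes.
= (16 - 9)/25 = 7/25.
⟨S_z⟩ = (ħ/2)·⟨σ_z⟩.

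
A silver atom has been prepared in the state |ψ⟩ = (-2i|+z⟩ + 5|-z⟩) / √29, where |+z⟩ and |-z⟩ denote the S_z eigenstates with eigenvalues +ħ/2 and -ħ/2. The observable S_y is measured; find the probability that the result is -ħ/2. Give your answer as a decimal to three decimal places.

|-y⟩ = (|+z⟩ - i|-z⟩)/√2, so ⟨-y|ψ⟩ = (3i) / (√2·√29).
P = |3i|² / 58 = 9/58.

0.155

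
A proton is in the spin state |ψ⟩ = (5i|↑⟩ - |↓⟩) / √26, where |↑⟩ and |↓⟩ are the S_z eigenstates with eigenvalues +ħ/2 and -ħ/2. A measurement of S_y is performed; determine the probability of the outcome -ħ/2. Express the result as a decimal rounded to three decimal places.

|-y⟩ = (|↑⟩ - i|↓⟩)/√2, so ⟨-y|ψ⟩ = (4i) / (√2·√26).
P = |4i|² / 52 = 16/52.

0.308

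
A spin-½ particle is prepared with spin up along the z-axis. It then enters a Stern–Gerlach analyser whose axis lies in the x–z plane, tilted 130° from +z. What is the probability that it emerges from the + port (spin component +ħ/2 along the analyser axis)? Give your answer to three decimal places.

0.179

For spin-½, the probability of finding spin-up along an axis at angle θ to the initial spin direction is cos²(θ/2); spin-down is sin²(θ/2).
θ = 130°, so P = cos²(65°) ≈ 0.179.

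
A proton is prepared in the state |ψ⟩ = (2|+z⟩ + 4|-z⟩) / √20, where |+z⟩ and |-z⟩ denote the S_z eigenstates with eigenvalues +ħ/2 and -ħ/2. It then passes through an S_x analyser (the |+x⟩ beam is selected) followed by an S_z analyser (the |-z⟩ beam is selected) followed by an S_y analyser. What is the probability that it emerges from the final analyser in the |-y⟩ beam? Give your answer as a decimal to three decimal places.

0.225

First analyser (S_x): P(|+x⟩) = |⟨+x|ψ⟩|² = 36/40.
After stage 1 the state is |+x⟩; P(|-z⟩) = |⟨-z|+x⟩|² = 1/2.
After stage 2 the state is |-z⟩; P(|-y⟩) = |⟨-y|-z⟩|² = 1/2.
Joint probability = 36/40 × 1/2 × 1/2 = 0.225.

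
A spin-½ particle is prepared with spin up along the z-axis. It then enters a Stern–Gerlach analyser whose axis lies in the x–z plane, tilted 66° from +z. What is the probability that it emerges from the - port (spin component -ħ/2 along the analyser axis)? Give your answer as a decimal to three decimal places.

For spin-½, the probability of finding spin-up along an axis at angle θ to the initial spin direction is cos²(θ/2); spin-down is sin²(θ/2).
θ = 66°, so P = sin²(33°) ≈ 0.297.

0.297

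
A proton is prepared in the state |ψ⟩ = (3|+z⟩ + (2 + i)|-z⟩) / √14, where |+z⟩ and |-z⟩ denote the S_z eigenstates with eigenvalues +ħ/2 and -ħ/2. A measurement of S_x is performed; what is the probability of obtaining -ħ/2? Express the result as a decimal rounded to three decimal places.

0.071

|-x⟩ = (|+z⟩ - |-z⟩)/√2, so ⟨-x|ψ⟩ = (1 - i) / (√2·√14).
P = |1 - i|² / 28 = 2/28.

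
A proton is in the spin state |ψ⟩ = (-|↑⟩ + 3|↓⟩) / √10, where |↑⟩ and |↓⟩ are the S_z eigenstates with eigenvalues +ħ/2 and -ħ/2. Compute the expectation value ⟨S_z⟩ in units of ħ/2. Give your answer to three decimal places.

-0.800

⟨σ_z⟩ = |a|² - |b|² divided by |a|²+|b|², with a, b the |↑⟩, |↓⟩ amplitudes.
= (1 - 9)/10 = -8/10.
⟨S_z⟩ = (ħ/2)·⟨σ_z⟩.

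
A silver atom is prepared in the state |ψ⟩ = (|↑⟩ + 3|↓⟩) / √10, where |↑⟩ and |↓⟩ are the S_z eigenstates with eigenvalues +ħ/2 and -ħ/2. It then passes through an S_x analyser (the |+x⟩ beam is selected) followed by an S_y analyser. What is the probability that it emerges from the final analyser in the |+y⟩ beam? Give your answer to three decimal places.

First analyser (S_x): P(|+x⟩) = |⟨+x|ψ⟩|² = 16/20.
After stage 1 the state is |+x⟩; P(|+y⟩) = |⟨+y|+x⟩|² = 1/2.
Joint probability = 16/20 × 1/2 = 0.400.

0.400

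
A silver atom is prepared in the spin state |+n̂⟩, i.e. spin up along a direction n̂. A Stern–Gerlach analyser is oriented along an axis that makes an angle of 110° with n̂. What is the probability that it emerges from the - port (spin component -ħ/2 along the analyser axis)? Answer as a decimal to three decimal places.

0.671

For spin-½, the probability of finding spin-up along an axis at angle θ to the initial spin direction is cos²(θ/2); spin-down is sin²(θ/2).
θ = 110°, so P = sin²(55°) ≈ 0.671.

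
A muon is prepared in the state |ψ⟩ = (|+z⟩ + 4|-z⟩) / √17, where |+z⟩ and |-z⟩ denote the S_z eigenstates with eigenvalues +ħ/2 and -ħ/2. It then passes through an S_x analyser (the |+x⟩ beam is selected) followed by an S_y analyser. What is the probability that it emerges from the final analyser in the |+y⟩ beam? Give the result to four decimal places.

First analyser (S_x): P(|+x⟩) = |⟨+x|ψ⟩|² = 25/34.
After stage 1 the state is |+x⟩; P(|+y⟩) = |⟨+y|+x⟩|² = 1/2.
Joint probability = 25/34 × 1/2 = 0.3676.

0.3676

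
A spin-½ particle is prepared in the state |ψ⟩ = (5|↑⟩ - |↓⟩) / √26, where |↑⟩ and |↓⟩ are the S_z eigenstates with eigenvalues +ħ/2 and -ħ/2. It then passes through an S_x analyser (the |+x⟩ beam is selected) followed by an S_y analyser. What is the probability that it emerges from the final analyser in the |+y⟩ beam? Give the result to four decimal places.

First analyser (S_x): P(|+x⟩) = |⟨+x|ψ⟩|² = 16/52.
After stage 1 the state is |+x⟩; P(|+y⟩) = |⟨+y|+x⟩|² = 1/2.
Joint probability = 16/52 × 1/2 = 0.1538.

0.1538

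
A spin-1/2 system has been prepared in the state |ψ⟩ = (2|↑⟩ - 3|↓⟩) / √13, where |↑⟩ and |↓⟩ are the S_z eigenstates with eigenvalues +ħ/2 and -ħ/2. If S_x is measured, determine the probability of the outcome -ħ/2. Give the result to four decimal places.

|-x⟩ = (|↑⟩ - |↓⟩)/√2, so ⟨-x|ψ⟩ = (5) / (√2·√13).
P = |5|² / 26 = 25/26.

0.9615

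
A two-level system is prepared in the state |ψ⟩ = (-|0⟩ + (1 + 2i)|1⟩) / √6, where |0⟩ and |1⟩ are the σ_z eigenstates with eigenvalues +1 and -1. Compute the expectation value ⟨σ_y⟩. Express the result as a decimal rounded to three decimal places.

-0.667

⟨σ_y⟩ = 2 Im(a* b)/(|a|²+|b|²) with a = -1, b = (1 + 2i).
a* b = (-1 - 2i), so ⟨σ_y⟩ = -4/6.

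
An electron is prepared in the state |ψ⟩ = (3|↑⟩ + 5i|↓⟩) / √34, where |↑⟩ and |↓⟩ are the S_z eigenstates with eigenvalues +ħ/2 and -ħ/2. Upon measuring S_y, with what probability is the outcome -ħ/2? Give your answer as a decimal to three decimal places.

|-y⟩ = (|↑⟩ - i|↓⟩)/√2, so ⟨-y|ψ⟩ = (-2) / (√2·√34).
P = |-2|² / 68 = 4/68.

0.059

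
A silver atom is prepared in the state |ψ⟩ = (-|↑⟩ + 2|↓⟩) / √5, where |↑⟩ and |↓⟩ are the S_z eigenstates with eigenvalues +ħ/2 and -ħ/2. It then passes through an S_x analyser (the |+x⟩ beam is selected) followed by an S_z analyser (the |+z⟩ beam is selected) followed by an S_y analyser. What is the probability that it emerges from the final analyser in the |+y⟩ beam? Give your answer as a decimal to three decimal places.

0.025

First analyser (S_x): P(|+x⟩) = |⟨+x|ψ⟩|² = 1/10.
After stage 1 the state is |+x⟩; P(|+z⟩) = |⟨+z|+x⟩|² = 1/2.
After stage 2 the state is |+z⟩; P(|+y⟩) = |⟨+y|+z⟩|² = 1/2.
Joint probability = 1/10 × 1/2 × 1/2 = 0.025.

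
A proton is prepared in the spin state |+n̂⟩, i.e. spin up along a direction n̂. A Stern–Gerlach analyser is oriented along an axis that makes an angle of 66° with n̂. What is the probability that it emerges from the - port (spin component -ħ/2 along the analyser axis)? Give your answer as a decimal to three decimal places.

For spin-½, the probability of finding spin-up along an axis at angle θ to the initial spin direction is cos²(θ/2); spin-down is sin²(θ/2).
θ = 66°, so P = sin²(33°) ≈ 0.297.

0.297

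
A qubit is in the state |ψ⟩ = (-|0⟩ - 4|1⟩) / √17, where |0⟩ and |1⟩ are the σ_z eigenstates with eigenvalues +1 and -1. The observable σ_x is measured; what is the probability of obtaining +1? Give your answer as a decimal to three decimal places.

0.735

|+x⟩ = (|0⟩ + |1⟩)/√2, so ⟨+x|ψ⟩ = (-5) / (√2·√17).
P = |-5|² / 34 = 25/34.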